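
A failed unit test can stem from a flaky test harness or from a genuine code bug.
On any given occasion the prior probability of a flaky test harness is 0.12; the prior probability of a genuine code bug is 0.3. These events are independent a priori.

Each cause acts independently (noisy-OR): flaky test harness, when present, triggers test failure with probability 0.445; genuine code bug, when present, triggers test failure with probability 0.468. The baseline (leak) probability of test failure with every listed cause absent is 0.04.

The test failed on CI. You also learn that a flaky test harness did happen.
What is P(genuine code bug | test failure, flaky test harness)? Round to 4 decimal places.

Under noisy-OR, P(test failure | causes) = 1 − (1−0.04)·∏(1−qᵢ) over the active causes.
Sum P(test failure|·) weighted by the priors over both values of genuine code bug:
  P(test failure | flaky test harness) = 0.4672×0.7 + 0.71655×0.3
        = 0.327040 + 0.214965 = 0.542005
Keeping only the genuine code bug-present terms gives 0.214965, so
  P(genuine code bug | test failure, flaky test harness) = 0.214965 / 0.542005 ≈ 0.3966

P(genuine code bug | test failure, flaky test harness) ≈ 0.3966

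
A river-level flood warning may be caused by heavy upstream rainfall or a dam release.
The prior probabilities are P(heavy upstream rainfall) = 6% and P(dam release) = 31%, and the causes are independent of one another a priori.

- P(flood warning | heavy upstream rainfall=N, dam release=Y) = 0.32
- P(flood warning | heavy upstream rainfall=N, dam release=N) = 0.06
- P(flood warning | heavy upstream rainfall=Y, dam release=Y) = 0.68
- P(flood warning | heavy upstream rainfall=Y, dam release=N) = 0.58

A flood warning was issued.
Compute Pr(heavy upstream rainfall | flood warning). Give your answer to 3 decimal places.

P(flood warning) = 0.06*0.94*0.69 + 0.32*0.94*0.31 + 0.58*0.06*0.69 + 0.68*0.06*0.31 = 0.038916 + 0.093248 + 0.024012 + 0.012648 = 0.168824
Restricting to configurations with heavy upstream rainfall present: 0.024012 + 0.012648 = 0.036660.
P(heavy upstream rainfall | flood warning) = 0.036660 / 0.168824 ≈ 0.217

Pr(heavy upstream rainfall | flood warning) ≈ 0.217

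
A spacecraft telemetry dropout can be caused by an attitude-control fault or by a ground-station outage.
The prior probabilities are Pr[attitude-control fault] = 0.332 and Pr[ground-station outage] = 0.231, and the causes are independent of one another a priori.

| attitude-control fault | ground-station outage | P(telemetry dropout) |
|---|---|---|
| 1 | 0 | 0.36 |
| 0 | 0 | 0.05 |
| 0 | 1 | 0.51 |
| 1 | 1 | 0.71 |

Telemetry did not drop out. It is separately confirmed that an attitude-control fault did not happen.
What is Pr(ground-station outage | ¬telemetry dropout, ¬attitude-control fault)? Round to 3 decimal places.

Sum P(¬telemetry dropout|·) weighted by the priors over both values of ground-station outage:
  P(¬telemetry dropout | ¬attitude-control fault) = 0.95*0.769 + 0.49*0.231
        = 0.730550 + 0.113190 = 0.843740
Configurations with ground-station outage contribute 0.113190, so
  P(ground-station outage | ¬telemetry dropout, ¬attitude-control fault) = 0.113190 / 0.843740 ≈ 0.134

Pr(ground-station outage | ¬telemetry dropout, ¬attitude-control fault) ≈ 0.134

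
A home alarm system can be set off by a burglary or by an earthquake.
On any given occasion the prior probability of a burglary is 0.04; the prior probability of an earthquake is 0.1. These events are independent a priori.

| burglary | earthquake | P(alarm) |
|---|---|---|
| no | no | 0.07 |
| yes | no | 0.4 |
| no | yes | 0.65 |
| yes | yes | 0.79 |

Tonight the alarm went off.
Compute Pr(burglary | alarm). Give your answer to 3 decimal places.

Numerator (weight on configurations with burglary): 0.014400 + 0.003160 = 0.017560
The normalizing constant is 0.07*0.96*0.9 + 0.65*0.96*0.1 + 0.4*0.04*0.9 + 0.79*0.04*0.1 = 0.140440
P(burglary | alarm) = 0.017560/0.140440 ≈ 0.125

Pr(burglary | alarm) ≈ 0.125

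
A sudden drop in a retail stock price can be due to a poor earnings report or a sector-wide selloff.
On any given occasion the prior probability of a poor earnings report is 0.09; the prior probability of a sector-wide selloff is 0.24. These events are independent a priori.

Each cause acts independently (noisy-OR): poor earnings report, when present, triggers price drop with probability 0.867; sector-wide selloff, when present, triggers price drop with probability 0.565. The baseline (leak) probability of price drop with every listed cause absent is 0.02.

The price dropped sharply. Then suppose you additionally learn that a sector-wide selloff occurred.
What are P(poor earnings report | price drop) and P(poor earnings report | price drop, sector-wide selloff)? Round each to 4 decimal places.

Under noisy-OR, P(price drop | causes) = 1 − (1−0.02)·∏(1−qᵢ) over the active causes.
For the numerator, keep only poor earnings report=true terms: 0.059485 + 0.020375 = 0.079860
The normalizing constant is 0.02×0.91×0.76 + 0.5737×0.91×0.24 + 0.86966×0.09×0.76 + 0.943302×0.09×0.24 = 0.218988
P(poor earnings report | price drop) = 0.079860/0.218988 ≈ 0.3647

Now condition on the additional information:
P(price drop | sector-wide selloff) = 0.5737×0.91 + 0.943302×0.09 = 0.522067 + 0.084897 = 0.606964
Restricting to configurations with poor earnings report present: 0.943302×0.09 = 0.084897.
Hence the posterior is 0.084897/0.606964 ≈ 0.1399.

P(poor earnings report | price drop) ≈ 0.3647; P(poor earnings report | price drop, sector-wide selloff) ≈ 0.1399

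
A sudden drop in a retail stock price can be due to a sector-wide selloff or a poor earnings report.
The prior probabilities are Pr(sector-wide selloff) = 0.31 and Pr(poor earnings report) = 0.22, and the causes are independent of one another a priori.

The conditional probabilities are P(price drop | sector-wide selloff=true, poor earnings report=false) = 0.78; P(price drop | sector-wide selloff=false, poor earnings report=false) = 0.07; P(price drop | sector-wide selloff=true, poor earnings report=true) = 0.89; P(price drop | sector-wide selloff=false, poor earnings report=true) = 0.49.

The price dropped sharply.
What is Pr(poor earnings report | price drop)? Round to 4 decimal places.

Pr(poor earnings report | price drop) ≈ 0.3738

For the numerator, keep only poor earnings report=true terms: 0.074382 + 0.060698 = 0.135080
The normalizing constant is 0.07·0.69·0.78 + 0.49·0.69·0.22 + 0.78·0.31·0.78 + 0.89·0.31·0.22 = 0.361358
P(poor earnings report | price drop) = 0.135080/0.361358 ≈ 0.3738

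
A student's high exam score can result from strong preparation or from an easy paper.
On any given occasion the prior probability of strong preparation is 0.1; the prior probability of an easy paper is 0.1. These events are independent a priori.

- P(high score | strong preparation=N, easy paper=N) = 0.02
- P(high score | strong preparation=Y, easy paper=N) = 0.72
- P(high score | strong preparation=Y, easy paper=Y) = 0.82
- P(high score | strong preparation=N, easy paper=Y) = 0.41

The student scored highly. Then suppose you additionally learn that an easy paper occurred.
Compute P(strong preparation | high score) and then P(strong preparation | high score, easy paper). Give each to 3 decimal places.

For the numerator, keep only strong preparation=true terms: 0.064800 + 0.008200 = 0.073000
Normalizer over all consistent configurations: 0.02×0.9×0.9 + 0.41×0.9×0.1 + 0.72×0.1×0.9 + 0.82×0.1×0.1 = 0.126100
Posterior = 0.073000 / 0.126100 ≈ 0.579

Now condition on the additional information:
P(high score | easy paper) = 0.41·0.9 + 0.82·0.1 = 0.369000 + 0.082000 = 0.451000
Restricting to configurations with strong preparation present: 0.82·0.1 = 0.082000.
So P(strong preparation | high score, easy paper) = 0.082000/0.451000 ≈ 0.182.
The drop from 0.579 to 0.182 is the explaining-away (discounting) effect.

P(strong preparation | high score) ≈ 0.579; P(strong preparation | high score, easy paper) ≈ 0.182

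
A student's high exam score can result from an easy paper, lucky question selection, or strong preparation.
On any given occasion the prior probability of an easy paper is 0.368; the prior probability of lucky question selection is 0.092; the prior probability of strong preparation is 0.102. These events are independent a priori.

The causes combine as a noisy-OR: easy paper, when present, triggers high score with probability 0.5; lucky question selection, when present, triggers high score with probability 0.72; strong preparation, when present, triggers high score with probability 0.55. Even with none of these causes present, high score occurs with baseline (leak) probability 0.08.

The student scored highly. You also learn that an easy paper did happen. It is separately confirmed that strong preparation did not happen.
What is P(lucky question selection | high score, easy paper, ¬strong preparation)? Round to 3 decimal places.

P(lucky question selection | high score, easy paper, ¬strong preparation) ≈ 0.140

Under noisy-OR, P(high score | causes) = 1 − (1−0.08)·∏(1−qᵢ) over the active causes.
P(high score | easy paper, ¬strong preparation) = 0.54×0.908 + 0.8712×0.092 = 0.490320 + 0.080150 = 0.570470
The lucky question selection-present share is 0.8712×0.092 = 0.080150.
Hence the posterior is 0.080150/0.570470 ≈ 0.140.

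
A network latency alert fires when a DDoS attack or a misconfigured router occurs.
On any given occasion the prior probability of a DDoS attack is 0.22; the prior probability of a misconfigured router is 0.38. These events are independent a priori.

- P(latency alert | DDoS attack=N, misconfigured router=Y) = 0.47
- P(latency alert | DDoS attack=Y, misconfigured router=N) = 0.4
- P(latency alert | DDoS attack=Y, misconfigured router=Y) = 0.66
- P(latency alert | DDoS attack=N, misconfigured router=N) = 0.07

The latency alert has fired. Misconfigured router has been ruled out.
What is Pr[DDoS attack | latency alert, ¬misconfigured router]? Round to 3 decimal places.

P(latency alert | ¬misconfigured router) = 0.07*0.78 + 0.4*0.22 = 0.054600 + 0.088000 = 0.142600
Of this, 0.088000 comes from 0.4*0.22 (the DDoS attack=true cases).
Hence the posterior is 0.088000/0.142600 ≈ 0.617.

Pr[DDoS attack | latency alert, ¬misconfigured router] ≈ 0.617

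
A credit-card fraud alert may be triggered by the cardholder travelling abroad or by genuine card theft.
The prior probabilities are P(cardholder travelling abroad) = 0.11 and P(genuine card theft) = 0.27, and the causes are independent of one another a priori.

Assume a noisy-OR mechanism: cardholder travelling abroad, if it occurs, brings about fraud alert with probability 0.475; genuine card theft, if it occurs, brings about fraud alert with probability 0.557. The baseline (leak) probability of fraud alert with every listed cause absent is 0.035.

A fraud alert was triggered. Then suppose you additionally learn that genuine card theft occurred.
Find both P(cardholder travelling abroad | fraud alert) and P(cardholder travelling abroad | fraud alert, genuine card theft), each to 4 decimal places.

Under noisy-OR, P(fraud alert | causes) = 1 − (1−0.035)·∏(1−qᵢ) over the active causes.
Enumerate the 4 (cardholder travelling abroad, genuine card theft) configurations and weight by the priors:
  P(fraud alert) = 0.035·0.89·0.73 + 0.572505·0.89·0.27 + 0.493375·0.11·0.73 + 0.775565·0.11·0.27
        = 0.022740 + 0.137573 + 0.039618 + 0.023034 = 0.222965
The terms with cardholder travelling abroad present sum to 0.062652, so
  P(cardholder travelling abroad | fraud alert) = 0.062652 / 0.222965 ≈ 0.2810

Now also conditioning on genuine card theft=true:
P(fraud alert | genuine card theft) = 0.572505·0.89 + 0.775565·0.11 = 0.509529 + 0.085312 = 0.594841
Restricting to configurations with cardholder travelling abroad present: 0.775565·0.11 = 0.085312.
So P(cardholder travelling abroad | fraud alert, genuine card theft) = 0.085312/0.594841 ≈ 0.1434.

P(cardholder travelling abroad | fraud alert) ≈ 0.2810; P(cardholder travelling abroad | fraud alert, genuine card theft) ≈ 0.1434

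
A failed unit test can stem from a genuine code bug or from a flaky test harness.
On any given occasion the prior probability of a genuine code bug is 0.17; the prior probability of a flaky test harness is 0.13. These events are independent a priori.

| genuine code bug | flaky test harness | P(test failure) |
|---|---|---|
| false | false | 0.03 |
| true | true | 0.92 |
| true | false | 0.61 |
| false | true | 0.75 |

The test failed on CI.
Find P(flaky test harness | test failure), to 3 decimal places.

For the numerator, keep only flaky test harness=true terms: 0.080925 + 0.020332 = 0.101257
Denominator P(test failure): 0.03·0.83·0.87 + 0.75·0.83·0.13 + 0.61·0.17·0.87 + 0.92·0.17·0.13 = 0.213139
P(flaky test harness | test failure) = 0.101257/0.213139 ≈ 0.475

P(flaky test harness | test failure) ≈ 0.475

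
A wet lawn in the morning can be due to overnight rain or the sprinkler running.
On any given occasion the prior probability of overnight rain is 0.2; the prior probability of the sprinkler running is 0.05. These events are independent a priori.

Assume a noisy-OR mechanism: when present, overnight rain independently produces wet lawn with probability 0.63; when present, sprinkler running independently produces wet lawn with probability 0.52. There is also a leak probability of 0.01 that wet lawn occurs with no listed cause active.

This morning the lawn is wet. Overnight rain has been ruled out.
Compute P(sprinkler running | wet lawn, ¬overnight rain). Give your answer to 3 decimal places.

P(sprinkler running | wet lawn, ¬overnight rain) ≈ 0.734

Under noisy-OR, P(wet lawn | causes) = 1 − (1−0.01)·∏(1−qᵢ) over the active causes.
Sum P(wet lawn|·) weighted by the priors over both values of sprinkler running:
  P(wet lawn | ¬overnight rain) = 0.01×0.95 + 0.5248×0.05
        = 0.009500 + 0.026240 = 0.035740
The terms with sprinkler running present sum to 0.026240, so
  P(sprinkler running | wet lawn, ¬overnight rain) = 0.026240 / 0.035740 ≈ 0.734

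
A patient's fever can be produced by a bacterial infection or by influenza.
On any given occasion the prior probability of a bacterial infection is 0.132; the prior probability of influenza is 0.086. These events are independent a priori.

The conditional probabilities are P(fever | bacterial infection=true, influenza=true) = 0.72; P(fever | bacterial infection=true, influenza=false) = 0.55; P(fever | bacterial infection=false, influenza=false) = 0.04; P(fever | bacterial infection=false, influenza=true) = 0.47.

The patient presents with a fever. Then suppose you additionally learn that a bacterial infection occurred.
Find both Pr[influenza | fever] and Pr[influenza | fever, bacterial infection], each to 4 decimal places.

Numerator (weight on configurations with influenza): 0.035085 + 0.008173 = 0.043258
Denominator P(fever): 0.04×0.868×0.914 + 0.47×0.868×0.086 + 0.55×0.132×0.914 + 0.72×0.132×0.086 = 0.141348
Posterior = 0.043258 / 0.141348 ≈ 0.3060

With the extra evidence:
By total probability over both values of influenza:
  P(fever | bacterial infection) = 0.55×0.914 + 0.72×0.086
        = 0.502700 + 0.061920 = 0.564620
Configurations with influenza contribute 0.061920, so
  P(influenza | fever, bacterial infection) = 0.061920 / 0.564620 ≈ 0.1097
The drop from 0.3060 to 0.1097 is the explaining-away (discounting) effect.

Pr[influenza | fever] ≈ 0.3060; Pr[influenza | fever, bacterial infection] ≈ 0.1097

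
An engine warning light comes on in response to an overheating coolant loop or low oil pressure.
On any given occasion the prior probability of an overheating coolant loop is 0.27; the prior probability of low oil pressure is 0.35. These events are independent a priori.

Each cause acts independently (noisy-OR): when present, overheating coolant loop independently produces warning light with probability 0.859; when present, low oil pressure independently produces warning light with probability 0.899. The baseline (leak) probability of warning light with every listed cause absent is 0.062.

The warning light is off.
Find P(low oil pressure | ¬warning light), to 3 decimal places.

Under noisy-OR, P(warning light | causes) = 1 − (1−0.062)·∏(1−qᵢ) over the active causes.
Enumerate the 4 (overheating coolant loop, low oil pressure) configurations and weight by the priors:
  P(¬warning light) = 0.938·0.73·0.65 + 0.094738·0.73·0.35 + 0.132258·0.27·0.65 + 0.013358·0.27·0.35
        = 0.445081 + 0.024206 + 0.023211 + 0.001262 = 0.493760
Keeping only the low oil pressure-present terms gives 0.025468, so
  P(low oil pressure | ¬warning light) = 0.025468 / 0.493760 ≈ 0.052

P(low oil pressure | ¬warning light) ≈ 0.052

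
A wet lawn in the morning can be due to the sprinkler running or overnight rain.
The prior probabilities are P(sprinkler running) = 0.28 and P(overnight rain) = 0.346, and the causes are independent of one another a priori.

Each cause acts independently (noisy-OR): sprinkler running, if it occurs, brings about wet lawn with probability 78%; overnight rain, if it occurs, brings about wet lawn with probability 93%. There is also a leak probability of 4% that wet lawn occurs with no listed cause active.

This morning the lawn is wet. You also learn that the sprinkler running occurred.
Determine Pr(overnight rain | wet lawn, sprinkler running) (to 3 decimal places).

Under noisy-OR, P(wet lawn | causes) = 1 − (1−0.04)·∏(1−qᵢ) over the active causes.
By total probability over both values of overnight rain:
  P(wet lawn | sprinkler running) = 0.7888·0.654 + 0.985216·0.346
        = 0.515875 + 0.340885 = 0.856760
Keeping only the overnight rain-present terms gives 0.340885, so
  P(overnight rain | wet lawn, sprinkler running) = 0.340885 / 0.856760 ≈ 0.398

Pr(overnight rain | wet lawn, sprinkler running) ≈ 0.398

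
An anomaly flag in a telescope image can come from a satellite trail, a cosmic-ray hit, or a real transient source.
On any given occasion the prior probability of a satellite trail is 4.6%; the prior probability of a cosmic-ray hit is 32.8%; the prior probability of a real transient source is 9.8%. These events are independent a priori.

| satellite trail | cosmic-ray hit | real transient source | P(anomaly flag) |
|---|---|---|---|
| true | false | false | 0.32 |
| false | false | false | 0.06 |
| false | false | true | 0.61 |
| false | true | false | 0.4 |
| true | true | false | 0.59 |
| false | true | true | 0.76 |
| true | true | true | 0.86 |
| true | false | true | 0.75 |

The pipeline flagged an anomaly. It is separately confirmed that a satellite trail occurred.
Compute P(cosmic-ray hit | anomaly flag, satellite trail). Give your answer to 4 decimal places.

P(anomaly flag | satellite trail) = 0.32*0.672*0.902 + 0.75*0.672*0.098 + 0.59*0.328*0.902 + 0.86*0.328*0.098 = 0.193966 + 0.049392 + 0.174555 + 0.027644 = 0.445557
The cosmic-ray hit-present share is 0.174555 + 0.027644 = 0.202199.
Hence the posterior is 0.202199/0.445557 ≈ 0.4538.

P(cosmic-ray hit | anomaly flag, satellite trail) ≈ 0.4538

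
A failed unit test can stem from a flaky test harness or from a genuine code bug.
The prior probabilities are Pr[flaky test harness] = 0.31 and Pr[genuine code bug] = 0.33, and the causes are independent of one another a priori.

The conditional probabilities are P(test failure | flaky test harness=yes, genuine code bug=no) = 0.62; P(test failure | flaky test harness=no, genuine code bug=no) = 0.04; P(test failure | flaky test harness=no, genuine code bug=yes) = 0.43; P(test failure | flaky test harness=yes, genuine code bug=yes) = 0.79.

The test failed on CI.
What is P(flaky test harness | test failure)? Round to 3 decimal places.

For the numerator, keep only flaky test harness=true terms: 0.128774 + 0.080817 = 0.209591
Normalizer over all consistent configurations: 0.04×0.69×0.67 + 0.43×0.69×0.33 + 0.62×0.31×0.67 + 0.79×0.31×0.33 = 0.325994
Posterior = 0.209591 / 0.325994 ≈ 0.643

P(flaky test harness | test failure) ≈ 0.643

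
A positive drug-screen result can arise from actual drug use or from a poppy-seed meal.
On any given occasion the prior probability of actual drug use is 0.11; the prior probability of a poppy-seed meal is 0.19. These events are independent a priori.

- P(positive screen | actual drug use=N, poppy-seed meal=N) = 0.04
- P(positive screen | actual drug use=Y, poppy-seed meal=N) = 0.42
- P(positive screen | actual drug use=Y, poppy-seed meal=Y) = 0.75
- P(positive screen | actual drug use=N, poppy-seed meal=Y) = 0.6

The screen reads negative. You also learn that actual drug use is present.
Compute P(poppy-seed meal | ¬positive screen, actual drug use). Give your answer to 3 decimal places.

Enumerate both values of poppy-seed meal and weight by the priors:
  P(¬positive screen | actual drug use) = 0.58·0.81 + 0.25·0.19
        = 0.469800 + 0.047500 = 0.517300
The terms with poppy-seed meal present sum to 0.047500, so
  P(poppy-seed meal | ¬positive screen, actual drug use) = 0.047500 / 0.517300 ≈ 0.092

P(poppy-seed meal | ¬positive screen, actual drug use) ≈ 0.092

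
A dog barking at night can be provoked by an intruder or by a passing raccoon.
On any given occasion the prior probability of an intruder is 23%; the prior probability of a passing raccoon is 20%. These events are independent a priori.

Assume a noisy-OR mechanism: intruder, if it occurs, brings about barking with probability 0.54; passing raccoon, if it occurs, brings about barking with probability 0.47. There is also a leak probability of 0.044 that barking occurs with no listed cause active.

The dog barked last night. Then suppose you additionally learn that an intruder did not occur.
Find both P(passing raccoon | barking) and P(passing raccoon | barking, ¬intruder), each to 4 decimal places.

P(passing raccoon | barking) ≈ 0.4608; P(passing raccoon | barking, ¬intruder) ≈ 0.7370

Under noisy-OR, P(barking | causes) = 1 − (1−0.044)·∏(1−qᵢ) over the active causes.
Sum P(barking|·) weighted by the priors over the 4 (intruder, passing raccoon) configurations:
  P(barking) = 0.044×0.77×0.8 + 0.49332×0.77×0.2 + 0.56024×0.23×0.8 + 0.766927×0.23×0.2
        = 0.027104 + 0.075971 + 0.103084 + 0.035279 = 0.241438
Keeping only the passing raccoon-present terms gives 0.111250, so
  P(passing raccoon | barking) = 0.111250 / 0.241438 ≈ 0.4608

Now also conditioning on intruder≠true:
By total probability over both values of passing raccoon:
  P(barking | ¬intruder) = 0.044*0.8 + 0.49332*0.2
        = 0.035200 + 0.098664 = 0.133864
Keeping only the passing raccoon-present terms gives 0.098664, so
  P(passing raccoon | barking, ¬intruder) = 0.098664 / 0.133864 ≈ 0.7370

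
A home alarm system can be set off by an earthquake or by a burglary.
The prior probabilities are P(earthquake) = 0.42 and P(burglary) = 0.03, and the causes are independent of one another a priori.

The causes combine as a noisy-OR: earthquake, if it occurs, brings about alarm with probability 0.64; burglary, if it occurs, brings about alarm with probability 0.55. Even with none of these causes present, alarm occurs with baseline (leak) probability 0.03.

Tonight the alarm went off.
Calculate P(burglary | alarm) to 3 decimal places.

P(burglary | alarm) ≈ 0.068

Under noisy-OR, P(alarm | causes) = 1 − (1−0.03)·∏(1−qᵢ) over the active causes.
Numerator (weight on configurations with burglary): 0.009805 + 0.010620 = 0.020425
The normalizing constant is 0.03*0.58*0.97 + 0.5635*0.58*0.03 + 0.6508*0.42*0.97 + 0.84286*0.42*0.03 = 0.302439
P(burglary | alarm) = 0.020425/0.302439 ≈ 0.068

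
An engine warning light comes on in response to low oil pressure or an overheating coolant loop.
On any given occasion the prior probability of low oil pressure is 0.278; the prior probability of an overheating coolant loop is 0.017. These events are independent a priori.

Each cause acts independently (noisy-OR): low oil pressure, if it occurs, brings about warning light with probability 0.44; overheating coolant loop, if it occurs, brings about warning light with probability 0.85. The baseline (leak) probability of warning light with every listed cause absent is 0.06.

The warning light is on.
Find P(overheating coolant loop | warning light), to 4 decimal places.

P(overheating coolant loop | warning light) ≈ 0.0797

Under noisy-OR, P(warning light | causes) = 1 − (1−0.06)·∏(1−qᵢ) over the active causes.
For the numerator, keep only overheating coolant loop=true terms: 0.010543 + 0.004353 = 0.014896
Denominator P(warning light): 0.06·0.722·0.983 + 0.859·0.722·0.017 + 0.4736·0.278·0.983 + 0.92104·0.278·0.017 = 0.186903
P(overheating coolant loop | warning light) = 0.014896/0.186903 ≈ 0.0797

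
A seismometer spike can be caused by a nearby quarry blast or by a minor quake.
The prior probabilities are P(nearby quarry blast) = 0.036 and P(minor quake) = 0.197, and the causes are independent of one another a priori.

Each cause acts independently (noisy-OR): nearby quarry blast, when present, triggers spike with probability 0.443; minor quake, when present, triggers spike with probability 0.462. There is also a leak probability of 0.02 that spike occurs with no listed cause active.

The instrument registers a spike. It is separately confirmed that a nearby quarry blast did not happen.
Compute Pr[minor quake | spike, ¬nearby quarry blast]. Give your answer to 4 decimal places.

Pr[minor quake | spike, ¬nearby quarry blast] ≈ 0.8529

Under noisy-OR, P(spike | causes) = 1 − (1−0.02)·∏(1−qᵢ) over the active causes.
P(spike | ¬nearby quarry blast) = 0.02*0.803 + 0.47276*0.197 = 0.016060 + 0.093134 = 0.109194
The minor quake-present share is 0.47276*0.197 = 0.093134.
P(minor quake | spike, ¬nearby quarry blast) = 0.093134 / 0.109194 ≈ 0.8529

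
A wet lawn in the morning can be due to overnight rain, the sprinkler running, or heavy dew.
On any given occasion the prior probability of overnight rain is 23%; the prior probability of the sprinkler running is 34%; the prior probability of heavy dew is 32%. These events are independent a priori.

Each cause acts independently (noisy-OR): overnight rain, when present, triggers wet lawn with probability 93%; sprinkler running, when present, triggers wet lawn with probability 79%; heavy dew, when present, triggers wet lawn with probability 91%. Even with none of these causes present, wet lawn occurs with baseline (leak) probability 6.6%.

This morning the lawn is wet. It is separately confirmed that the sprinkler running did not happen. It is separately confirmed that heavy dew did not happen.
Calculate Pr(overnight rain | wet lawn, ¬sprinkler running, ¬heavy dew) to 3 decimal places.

Pr(overnight rain | wet lawn, ¬sprinkler running, ¬heavy dew) ≈ 0.809

Under noisy-OR, P(wet lawn | causes) = 1 − (1−0.066)·∏(1−qᵢ) over the active causes.
P(wet lawn | ¬sprinkler running, ¬heavy dew) = 0.066×0.77 + 0.93462×0.23 = 0.050820 + 0.214963 = 0.265783
Restricting to configurations with overnight rain present: 0.93462×0.23 = 0.214963.
P(overnight rain | wet lawn, ¬sprinkler running, ¬heavy dew) = 0.214963 / 0.265783 ≈ 0.809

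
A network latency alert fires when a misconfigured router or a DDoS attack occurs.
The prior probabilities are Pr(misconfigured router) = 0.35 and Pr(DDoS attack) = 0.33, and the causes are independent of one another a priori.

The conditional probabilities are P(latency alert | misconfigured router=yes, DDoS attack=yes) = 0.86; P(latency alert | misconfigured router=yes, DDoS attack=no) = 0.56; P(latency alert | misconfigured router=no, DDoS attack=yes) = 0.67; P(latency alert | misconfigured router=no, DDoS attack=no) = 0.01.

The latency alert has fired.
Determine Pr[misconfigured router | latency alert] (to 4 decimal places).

P(latency alert) = 0.01*0.65*0.67 + 0.67*0.65*0.33 + 0.56*0.35*0.67 + 0.86*0.35*0.33 = 0.004355 + 0.143715 + 0.131320 + 0.099330 = 0.378720
Of this, 0.230650 comes from 0.131320 + 0.099330 (the misconfigured router=true cases).
So P(misconfigured router | latency alert) = 0.230650/0.378720 ≈ 0.6090.

Pr[misconfigured router | latency alert] ≈ 0.6090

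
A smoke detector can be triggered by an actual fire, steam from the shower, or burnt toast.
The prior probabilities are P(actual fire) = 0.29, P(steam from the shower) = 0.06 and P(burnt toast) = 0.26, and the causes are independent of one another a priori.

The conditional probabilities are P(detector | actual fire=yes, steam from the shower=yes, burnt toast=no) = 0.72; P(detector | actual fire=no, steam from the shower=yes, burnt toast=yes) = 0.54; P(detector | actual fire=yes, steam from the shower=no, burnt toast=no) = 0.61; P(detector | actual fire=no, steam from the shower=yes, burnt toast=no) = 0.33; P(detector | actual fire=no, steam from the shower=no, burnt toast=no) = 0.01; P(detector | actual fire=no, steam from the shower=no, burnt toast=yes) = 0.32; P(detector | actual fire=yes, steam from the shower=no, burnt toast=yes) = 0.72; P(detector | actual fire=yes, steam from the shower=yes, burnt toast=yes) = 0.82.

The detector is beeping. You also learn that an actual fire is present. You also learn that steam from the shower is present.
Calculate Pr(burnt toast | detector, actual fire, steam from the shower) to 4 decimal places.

Sum P(detector|·) weighted by the priors over both values of burnt toast:
  P(detector | actual fire, steam from the shower) = 0.72*0.74 + 0.82*0.26
        = 0.532800 + 0.213200 = 0.746000
The terms with burnt toast present sum to 0.213200, so
  P(burnt toast | detector, actual fire, steam from the shower) = 0.213200 / 0.746000 ≈ 0.2858

Pr(burnt toast | detector, actual fire, steam from the shower) ≈ 0.2858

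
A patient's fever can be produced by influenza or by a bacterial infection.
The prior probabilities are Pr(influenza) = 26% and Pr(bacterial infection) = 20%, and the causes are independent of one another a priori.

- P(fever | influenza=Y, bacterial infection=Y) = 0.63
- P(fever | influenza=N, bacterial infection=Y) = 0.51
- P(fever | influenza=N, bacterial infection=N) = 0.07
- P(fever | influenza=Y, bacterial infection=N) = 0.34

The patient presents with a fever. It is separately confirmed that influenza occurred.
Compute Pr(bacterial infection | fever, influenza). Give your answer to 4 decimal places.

Pr(bacterial infection | fever, influenza) ≈ 0.3166

Numerator (weight on configurations with bacterial infection): 0.63*0.2 = 0.126000
The normalizing constant is 0.34*0.8 + 0.63*0.2 = 0.398000
Posterior = 0.126000 / 0.398000 ≈ 0.3166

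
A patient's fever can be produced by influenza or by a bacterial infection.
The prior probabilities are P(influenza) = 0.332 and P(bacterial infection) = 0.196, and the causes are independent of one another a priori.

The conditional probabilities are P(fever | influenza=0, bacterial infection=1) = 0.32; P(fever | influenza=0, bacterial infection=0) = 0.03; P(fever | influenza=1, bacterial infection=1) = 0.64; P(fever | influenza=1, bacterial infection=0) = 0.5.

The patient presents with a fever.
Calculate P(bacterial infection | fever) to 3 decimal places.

P(bacterial infection | fever) ≈ 0.358

Enumerate the 4 (influenza, bacterial infection) configurations and weight by the priors:
  P(fever) = 0.03*0.668*0.804 + 0.32*0.668*0.196 + 0.5*0.332*0.804 + 0.64*0.332*0.196
        = 0.016112 + 0.041897 + 0.133464 + 0.041646 = 0.233119
Configurations with bacterial infection contribute 0.083543, so
  P(bacterial infection | fever) = 0.083543 / 0.233119 ≈ 0.358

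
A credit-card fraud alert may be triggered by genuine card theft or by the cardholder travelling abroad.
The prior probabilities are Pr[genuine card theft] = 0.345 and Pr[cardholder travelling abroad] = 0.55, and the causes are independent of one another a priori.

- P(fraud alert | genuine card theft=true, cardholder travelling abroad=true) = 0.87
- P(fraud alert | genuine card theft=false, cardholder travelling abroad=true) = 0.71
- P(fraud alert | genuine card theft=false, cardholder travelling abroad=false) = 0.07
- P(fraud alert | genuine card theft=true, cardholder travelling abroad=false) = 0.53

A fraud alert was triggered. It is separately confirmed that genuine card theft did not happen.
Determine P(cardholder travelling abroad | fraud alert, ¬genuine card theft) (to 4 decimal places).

P(cardholder travelling abroad | fraud alert, ¬genuine card theft) ≈ 0.9254

P(fraud alert | ¬genuine card theft) = 0.07×0.45 + 0.71×0.55 = 0.031500 + 0.390500 = 0.422000
The cardholder travelling abroad-present share is 0.71×0.55 = 0.390500.
Hence the posterior is 0.390500/0.422000 ≈ 0.9254.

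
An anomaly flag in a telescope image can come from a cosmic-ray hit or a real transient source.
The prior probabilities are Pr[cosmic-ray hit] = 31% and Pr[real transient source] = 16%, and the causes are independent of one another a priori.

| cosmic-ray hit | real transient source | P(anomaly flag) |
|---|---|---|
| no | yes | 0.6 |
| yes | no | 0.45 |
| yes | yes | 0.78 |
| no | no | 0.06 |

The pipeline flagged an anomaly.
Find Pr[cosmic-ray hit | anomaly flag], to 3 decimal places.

Numerator (weight on configurations with cosmic-ray hit): 0.117180 + 0.038688 = 0.155868
The normalizing constant is 0.06×0.69×0.84 + 0.6×0.69×0.16 + 0.45×0.31×0.84 + 0.78×0.31×0.16 = 0.256884
P(cosmic-ray hit | anomaly flag) = 0.155868/0.256884 ≈ 0.607

Pr[cosmic-ray hit | anomaly flag] ≈ 0.607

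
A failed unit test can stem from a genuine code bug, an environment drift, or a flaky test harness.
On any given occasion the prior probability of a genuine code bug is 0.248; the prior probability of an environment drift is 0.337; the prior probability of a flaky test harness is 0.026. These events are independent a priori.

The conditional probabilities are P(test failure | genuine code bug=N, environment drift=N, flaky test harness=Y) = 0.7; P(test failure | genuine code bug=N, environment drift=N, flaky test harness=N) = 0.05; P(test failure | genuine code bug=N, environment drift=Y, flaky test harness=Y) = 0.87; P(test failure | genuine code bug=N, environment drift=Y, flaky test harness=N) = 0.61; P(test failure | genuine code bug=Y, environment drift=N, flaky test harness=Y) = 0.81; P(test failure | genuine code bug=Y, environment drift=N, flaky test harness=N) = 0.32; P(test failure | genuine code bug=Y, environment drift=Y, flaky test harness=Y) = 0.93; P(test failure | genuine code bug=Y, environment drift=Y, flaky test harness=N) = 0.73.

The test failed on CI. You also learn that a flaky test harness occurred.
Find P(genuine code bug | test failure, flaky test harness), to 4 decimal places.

P(genuine code bug | test failure, flaky test harness) ≈ 0.2703

By total probability over the 4 (genuine code bug, environment drift) configurations:
  P(test failure | flaky test harness) = 0.7×0.752×0.663 + 0.87×0.752×0.337 + 0.81×0.248×0.663 + 0.93×0.248×0.337
        = 0.349003 + 0.220479 + 0.133183 + 0.077726 = 0.780391
Configurations with genuine code bug contribute 0.210909, so
  P(genuine code bug | test failure, flaky test harness) = 0.210909 / 0.780391 ≈ 0.2703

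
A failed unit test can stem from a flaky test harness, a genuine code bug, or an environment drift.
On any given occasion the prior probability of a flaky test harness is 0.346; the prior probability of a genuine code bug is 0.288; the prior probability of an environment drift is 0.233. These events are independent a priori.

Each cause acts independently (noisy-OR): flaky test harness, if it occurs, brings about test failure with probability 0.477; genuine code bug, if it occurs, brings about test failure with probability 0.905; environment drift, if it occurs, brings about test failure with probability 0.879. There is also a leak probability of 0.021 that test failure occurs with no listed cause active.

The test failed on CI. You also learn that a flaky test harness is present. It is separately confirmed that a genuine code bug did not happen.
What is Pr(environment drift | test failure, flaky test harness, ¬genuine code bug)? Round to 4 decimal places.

Under noisy-OR, P(test failure | causes) = 1 − (1−0.021)·∏(1−qᵢ) over the active causes.
P(test failure | flaky test harness, ¬genuine code bug) = 0.487983*0.767 + 0.938046*0.233 = 0.374283 + 0.218565 = 0.592848
The environment drift-present share is 0.938046*0.233 = 0.218565.
P(environment drift | test failure, flaky test harness, ¬genuine code bug) = 0.218565 / 0.592848 ≈ 0.3687

Pr(environment drift | test failure, flaky test harness, ¬genuine code bug) ≈ 0.3687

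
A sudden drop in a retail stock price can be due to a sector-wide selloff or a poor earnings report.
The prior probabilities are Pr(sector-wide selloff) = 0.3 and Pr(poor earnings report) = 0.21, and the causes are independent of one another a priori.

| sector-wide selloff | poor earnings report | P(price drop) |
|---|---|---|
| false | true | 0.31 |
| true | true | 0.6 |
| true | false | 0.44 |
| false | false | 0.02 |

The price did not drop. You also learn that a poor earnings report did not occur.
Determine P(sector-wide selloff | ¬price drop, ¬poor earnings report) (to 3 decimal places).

P(sector-wide selloff | ¬price drop, ¬poor earnings report) ≈ 0.197

Enumerate both values of sector-wide selloff and weight by the priors:
  P(¬price drop | ¬poor earnings report) = 0.98×0.7 + 0.56×0.3
        = 0.686000 + 0.168000 = 0.854000
Configurations with sector-wide selloff contribute 0.168000, so
  P(sector-wide selloff | ¬price drop, ¬poor earnings report) = 0.168000 / 0.854000 ≈ 0.197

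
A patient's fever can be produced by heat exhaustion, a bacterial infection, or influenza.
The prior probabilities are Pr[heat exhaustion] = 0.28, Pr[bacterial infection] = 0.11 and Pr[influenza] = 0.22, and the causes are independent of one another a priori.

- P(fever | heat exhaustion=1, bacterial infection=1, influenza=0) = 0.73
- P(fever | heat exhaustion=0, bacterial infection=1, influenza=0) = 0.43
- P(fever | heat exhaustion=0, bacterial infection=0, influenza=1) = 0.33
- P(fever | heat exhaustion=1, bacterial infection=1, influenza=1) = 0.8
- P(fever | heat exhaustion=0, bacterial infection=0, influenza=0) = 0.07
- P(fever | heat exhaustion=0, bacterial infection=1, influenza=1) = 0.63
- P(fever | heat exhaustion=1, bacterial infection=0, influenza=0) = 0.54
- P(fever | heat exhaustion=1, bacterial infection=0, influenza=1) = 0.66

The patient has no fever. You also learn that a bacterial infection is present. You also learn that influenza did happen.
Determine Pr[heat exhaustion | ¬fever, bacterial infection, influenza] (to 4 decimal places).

Pr[heat exhaustion | ¬fever, bacterial infection, influenza] ≈ 0.1737

Weight on heat exhaustion=true, given the evidence: 0.2×0.28 = 0.056000
The normalizing constant is 0.37×0.72 + 0.2×0.28 = 0.322400
Posterior = 0.056000 / 0.322400 ≈ 0.1737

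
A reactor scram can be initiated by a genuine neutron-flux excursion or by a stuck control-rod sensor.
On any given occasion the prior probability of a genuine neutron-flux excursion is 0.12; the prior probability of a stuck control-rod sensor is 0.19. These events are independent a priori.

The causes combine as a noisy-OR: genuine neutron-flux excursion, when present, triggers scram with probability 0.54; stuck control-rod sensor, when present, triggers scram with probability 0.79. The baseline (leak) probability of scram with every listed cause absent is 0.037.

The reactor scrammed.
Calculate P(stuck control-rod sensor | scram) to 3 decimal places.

P(stuck control-rod sensor | scram) ≈ 0.657

Under noisy-OR, P(scram | causes) = 1 − (1−0.037)·∏(1−qᵢ) over the active causes.
For the numerator, keep only stuck control-rod sensor=true terms: 0.133387 + 0.020679 = 0.154066
Normalizer over all consistent configurations: 0.037·0.88·0.81 + 0.79777·0.88·0.19 + 0.55702·0.12·0.81 + 0.906974·0.12·0.19 = 0.234582
P(stuck control-rod sensor | scram) = 0.154066/0.234582 ≈ 0.657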